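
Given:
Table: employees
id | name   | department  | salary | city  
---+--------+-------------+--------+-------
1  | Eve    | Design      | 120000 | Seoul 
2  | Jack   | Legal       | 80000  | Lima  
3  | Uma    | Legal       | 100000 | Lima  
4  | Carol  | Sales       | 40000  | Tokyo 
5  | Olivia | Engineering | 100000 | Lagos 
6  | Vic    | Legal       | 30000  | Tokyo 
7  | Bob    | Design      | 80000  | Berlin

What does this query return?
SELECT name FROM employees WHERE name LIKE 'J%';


LIKE 'J%' matches names starting with 'J'
Matching: 1

1 rows:
Jack


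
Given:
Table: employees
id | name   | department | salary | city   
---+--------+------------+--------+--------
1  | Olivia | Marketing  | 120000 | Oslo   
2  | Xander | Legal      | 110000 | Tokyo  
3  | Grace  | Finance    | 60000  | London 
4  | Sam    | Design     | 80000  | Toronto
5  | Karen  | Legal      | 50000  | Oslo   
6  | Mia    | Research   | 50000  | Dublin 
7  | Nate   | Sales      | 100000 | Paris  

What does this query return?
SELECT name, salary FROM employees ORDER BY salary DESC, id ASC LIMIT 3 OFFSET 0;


Sort by salary DESC (id ASC tiebreak), then skip 0 and take 3
Rows 1 through 3

3 rows:
Olivia, 120000
Xander, 110000
Nate, 100000


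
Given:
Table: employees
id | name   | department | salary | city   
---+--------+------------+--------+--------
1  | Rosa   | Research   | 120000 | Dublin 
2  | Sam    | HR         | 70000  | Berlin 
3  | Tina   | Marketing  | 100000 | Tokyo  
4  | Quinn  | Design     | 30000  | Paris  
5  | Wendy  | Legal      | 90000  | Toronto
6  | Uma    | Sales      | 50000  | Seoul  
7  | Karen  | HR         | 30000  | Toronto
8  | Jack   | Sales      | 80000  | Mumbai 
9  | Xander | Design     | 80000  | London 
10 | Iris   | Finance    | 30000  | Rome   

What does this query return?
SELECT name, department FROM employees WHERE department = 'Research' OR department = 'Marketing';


Filtering: department = 'Research' OR 'Marketing'
Matching: 2 rows

2 rows:
Rosa, Research
Tina, Marketing


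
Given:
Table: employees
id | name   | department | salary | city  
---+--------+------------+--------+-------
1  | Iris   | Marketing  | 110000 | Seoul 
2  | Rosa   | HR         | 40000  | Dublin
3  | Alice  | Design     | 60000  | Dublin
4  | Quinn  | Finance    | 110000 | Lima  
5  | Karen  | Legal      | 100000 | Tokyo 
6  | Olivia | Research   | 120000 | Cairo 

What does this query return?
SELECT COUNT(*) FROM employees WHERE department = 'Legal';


Counting rows where department = 'Legal'
  Karen -> MATCH


1


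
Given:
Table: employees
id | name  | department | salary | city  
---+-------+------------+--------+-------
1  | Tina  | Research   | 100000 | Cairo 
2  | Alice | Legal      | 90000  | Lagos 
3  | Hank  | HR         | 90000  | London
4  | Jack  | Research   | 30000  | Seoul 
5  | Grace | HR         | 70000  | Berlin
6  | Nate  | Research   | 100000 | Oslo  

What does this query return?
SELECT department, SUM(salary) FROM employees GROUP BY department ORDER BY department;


Summing salary within each department:
  HR: 90000 + 70000 = 160000
  Legal: 90000 = 90000
  Research: 100000 + 30000 + 100000 = 230000


3 groups:
HR, 160000
Legal, 90000
Research, 230000


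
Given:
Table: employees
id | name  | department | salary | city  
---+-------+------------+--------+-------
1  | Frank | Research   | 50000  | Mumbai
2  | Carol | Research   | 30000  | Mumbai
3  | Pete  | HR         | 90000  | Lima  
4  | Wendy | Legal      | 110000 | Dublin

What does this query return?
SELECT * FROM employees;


SELECT * returns all 4 rows with all columns

4 rows:
1, Frank, Research, 50000, Mumbai
2, Carol, Research, 30000, Mumbai
3, Pete, HR, 90000, Lima
4, Wendy, Legal, 110000, Dublin


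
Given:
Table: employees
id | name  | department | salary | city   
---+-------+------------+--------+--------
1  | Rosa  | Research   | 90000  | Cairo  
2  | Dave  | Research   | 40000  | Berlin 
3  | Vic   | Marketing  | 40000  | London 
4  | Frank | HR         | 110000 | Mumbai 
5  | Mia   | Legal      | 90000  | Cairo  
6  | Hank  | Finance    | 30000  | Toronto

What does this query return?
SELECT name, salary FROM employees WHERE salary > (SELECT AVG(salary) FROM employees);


Subquery: AVG(salary) = 66666.67
Filtering: salary > 66666.67
  Rosa (90000) -> MATCH
  Frank (110000) -> MATCH
  Mia (90000) -> MATCH


3 rows:
Rosa, 90000
Frank, 110000
Mia, 90000


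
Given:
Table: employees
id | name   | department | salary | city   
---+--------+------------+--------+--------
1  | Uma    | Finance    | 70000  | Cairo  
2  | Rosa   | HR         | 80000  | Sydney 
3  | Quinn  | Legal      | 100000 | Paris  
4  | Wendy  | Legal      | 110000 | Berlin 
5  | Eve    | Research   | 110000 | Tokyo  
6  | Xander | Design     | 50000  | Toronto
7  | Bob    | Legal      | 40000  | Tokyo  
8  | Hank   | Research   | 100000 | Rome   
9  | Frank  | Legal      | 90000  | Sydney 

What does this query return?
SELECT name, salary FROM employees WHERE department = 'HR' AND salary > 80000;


Filtering: department = 'HR' AND salary > 80000
Matching: 0 rows

Empty result set (0 rows)


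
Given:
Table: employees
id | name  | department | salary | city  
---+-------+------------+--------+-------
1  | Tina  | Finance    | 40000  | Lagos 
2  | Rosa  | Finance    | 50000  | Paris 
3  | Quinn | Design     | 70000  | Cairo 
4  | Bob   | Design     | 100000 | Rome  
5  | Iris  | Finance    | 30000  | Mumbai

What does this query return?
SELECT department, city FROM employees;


Projecting columns: department, city

5 rows:
Finance, Lagos
Finance, Paris
Design, Cairo
Design, Rome
Finance, Mumbai


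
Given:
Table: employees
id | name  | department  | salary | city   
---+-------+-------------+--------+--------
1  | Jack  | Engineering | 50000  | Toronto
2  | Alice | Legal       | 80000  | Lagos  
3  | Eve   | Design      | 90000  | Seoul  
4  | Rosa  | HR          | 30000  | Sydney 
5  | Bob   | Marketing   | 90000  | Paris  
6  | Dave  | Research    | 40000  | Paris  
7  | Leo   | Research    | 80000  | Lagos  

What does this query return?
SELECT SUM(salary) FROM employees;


SUM(salary) = 50000 + 80000 + 90000 + 30000 + 90000 + 40000 + 80000 = 460000

460000


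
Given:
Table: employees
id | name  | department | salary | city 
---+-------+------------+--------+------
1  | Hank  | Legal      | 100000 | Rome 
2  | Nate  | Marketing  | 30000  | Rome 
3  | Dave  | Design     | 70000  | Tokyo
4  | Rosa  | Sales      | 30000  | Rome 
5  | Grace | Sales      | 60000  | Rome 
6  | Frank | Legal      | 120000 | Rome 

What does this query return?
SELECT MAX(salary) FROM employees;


Salaries: 100000, 30000, 70000, 30000, 60000, 120000
MAX = 120000

120000


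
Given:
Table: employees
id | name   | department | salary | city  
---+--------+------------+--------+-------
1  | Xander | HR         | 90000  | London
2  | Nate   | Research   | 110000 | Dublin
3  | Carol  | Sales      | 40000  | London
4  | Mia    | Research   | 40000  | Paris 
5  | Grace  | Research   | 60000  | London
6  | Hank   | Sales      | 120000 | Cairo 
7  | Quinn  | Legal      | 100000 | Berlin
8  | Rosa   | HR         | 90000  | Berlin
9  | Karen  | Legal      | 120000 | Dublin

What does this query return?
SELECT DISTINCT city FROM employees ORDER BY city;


All 'city' values (row order): London, Dublin, London, Paris, London, Cairo, Berlin, Berlin, Dublin
Removing duplicates leaves 5 unique value(s).

5 values:
Berlin
Cairo
Dublin
London
Paris


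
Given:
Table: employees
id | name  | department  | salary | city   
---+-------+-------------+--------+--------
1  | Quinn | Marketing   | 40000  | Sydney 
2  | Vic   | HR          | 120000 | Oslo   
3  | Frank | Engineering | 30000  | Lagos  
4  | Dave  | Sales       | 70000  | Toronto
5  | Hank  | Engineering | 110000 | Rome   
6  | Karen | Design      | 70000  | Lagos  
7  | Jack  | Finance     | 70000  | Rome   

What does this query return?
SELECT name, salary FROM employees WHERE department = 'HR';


Filtering: department = 'HR'
Matching rows: 1

1 rows:
Vic, 120000


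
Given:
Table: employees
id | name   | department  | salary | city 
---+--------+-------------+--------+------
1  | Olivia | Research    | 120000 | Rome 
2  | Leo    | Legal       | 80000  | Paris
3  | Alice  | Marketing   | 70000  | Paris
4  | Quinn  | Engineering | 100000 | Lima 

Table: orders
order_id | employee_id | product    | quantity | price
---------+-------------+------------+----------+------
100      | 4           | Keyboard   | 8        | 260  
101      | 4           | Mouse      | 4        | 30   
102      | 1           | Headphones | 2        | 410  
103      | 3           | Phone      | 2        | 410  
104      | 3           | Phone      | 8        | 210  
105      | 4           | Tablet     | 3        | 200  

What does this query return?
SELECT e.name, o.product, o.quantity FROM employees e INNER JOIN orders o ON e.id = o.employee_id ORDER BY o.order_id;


Joining employees.id = orders.employee_id:
  employee Quinn (id=4) -> order Keyboard
  employee Quinn (id=4) -> order Mouse
  employee Olivia (id=1) -> order Headphones
  employee Alice (id=3) -> order Phone
  employee Alice (id=3) -> order Phone
  employee Quinn (id=4) -> order Tablet


6 rows:
Quinn, Keyboard, 8
Quinn, Mouse, 4
Olivia, Headphones, 2
Alice, Phone, 2
Alice, Phone, 8
Quinn, Tablet, 3


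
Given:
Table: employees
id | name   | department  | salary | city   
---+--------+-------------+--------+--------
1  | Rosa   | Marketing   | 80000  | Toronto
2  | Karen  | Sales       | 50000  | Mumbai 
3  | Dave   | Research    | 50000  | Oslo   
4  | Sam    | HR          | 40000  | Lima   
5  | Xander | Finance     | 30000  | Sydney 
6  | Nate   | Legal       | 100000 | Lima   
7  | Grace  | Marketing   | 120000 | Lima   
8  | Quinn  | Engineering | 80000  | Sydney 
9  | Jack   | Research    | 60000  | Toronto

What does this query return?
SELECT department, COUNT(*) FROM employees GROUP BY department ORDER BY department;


Assigning each row to its department group:
  Rosa -> Marketing
  Karen -> Sales
  Dave -> Research
  Sam -> HR
  Xander -> Finance
  Nate -> Legal
  Grace -> Marketing
  Quinn -> Engineering
  Jack -> Research


7 groups:
Engineering, 1
Finance, 1
HR, 1
Legal, 1
Marketing, 2
Research, 2
Sales, 1


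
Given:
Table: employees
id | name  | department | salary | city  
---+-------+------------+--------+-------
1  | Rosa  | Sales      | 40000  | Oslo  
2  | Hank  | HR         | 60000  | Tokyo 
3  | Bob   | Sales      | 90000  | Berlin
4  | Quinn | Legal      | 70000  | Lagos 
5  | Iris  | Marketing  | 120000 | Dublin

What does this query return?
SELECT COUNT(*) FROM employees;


COUNT(*) counts all rows

5


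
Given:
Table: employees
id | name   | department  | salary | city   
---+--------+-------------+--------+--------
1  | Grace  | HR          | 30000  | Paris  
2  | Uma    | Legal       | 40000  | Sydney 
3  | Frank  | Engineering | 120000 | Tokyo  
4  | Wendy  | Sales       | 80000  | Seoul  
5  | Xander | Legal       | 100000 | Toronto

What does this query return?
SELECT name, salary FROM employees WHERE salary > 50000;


Filtering: salary > 50000
Matching: 3 rows

3 rows:
Frank, 120000
Wendy, 80000
Xander, 100000


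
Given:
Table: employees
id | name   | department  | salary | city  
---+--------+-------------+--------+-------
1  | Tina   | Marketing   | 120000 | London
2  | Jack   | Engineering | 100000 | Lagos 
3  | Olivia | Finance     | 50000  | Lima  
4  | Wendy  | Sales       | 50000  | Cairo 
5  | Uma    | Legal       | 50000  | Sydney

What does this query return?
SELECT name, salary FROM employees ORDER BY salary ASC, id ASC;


Sorting by salary ASC, then id ASC for ties

5 rows:
Olivia, 50000
Wendy, 50000
Uma, 50000
Jack, 100000
Tina, 120000


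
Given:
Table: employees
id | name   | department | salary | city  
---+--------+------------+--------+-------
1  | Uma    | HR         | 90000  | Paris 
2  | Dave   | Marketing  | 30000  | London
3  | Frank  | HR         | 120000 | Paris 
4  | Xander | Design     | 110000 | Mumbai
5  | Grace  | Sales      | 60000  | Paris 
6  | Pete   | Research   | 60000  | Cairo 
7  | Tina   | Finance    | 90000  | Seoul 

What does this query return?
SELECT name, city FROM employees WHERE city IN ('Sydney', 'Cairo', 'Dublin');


Filtering: city IN ('Sydney', 'Cairo', 'Dublin')
Matching: 1 rows

1 rows:
Pete, Cairo


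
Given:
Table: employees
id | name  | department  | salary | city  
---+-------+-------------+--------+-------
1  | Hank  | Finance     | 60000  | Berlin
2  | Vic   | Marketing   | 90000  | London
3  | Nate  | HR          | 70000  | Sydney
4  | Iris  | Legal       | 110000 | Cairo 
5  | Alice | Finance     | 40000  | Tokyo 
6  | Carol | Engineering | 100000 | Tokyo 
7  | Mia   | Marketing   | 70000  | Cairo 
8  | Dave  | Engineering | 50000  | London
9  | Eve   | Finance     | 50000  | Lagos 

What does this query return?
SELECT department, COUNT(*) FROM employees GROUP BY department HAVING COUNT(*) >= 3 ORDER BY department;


Groups with count >= 3:
  Finance: 3 -> PASS
  Engineering: 2 -> filtered out
  HR: 1 -> filtered out
  Legal: 1 -> filtered out
  Marketing: 2 -> filtered out


1 groups:
Finance, 3


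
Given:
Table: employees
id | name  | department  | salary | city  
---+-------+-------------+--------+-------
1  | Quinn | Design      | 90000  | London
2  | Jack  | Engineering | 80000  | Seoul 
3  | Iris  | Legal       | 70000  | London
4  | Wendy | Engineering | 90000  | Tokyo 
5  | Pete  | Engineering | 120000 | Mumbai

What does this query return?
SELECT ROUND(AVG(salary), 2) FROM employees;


SUM(salary) = 450000
COUNT = 5
ROUND(AVG, 2) = ROUND(450000 / 5, 2) = 90000.0

90000.0


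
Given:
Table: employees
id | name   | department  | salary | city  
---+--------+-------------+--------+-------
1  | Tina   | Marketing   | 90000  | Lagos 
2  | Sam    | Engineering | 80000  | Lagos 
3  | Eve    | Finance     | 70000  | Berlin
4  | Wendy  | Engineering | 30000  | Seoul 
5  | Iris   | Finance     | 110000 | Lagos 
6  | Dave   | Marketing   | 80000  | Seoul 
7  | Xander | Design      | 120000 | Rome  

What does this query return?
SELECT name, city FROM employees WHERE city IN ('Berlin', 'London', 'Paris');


Filtering: city IN ('Berlin', 'London', 'Paris')
Matching: 1 rows

1 rows:
Eve, Berlin


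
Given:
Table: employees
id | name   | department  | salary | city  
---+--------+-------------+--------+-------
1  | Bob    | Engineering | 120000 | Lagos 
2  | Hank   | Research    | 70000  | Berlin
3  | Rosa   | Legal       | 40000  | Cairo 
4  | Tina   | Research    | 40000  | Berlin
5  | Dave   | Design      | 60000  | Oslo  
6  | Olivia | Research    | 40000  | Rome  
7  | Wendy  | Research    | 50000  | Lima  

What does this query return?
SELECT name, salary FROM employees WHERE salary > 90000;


Filtering: salary > 90000
Matching: 1 rows

1 rows:
Bob, 120000


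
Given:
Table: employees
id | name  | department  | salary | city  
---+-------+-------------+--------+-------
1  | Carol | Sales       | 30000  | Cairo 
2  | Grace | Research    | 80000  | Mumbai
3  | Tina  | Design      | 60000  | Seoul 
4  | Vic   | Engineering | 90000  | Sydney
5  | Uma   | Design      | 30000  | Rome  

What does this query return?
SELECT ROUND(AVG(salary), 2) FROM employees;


SUM(salary) = 290000
COUNT = 5
ROUND(AVG, 2) = ROUND(290000 / 5, 2) = 58000.0

58000.0


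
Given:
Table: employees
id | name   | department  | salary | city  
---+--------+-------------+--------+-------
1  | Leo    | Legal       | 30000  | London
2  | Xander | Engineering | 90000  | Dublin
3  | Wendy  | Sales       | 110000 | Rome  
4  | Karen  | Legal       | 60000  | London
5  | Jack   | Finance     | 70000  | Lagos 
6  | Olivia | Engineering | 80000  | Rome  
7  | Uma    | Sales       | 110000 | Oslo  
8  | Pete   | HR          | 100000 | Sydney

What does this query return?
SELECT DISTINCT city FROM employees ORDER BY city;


All 'city' values (row order): London, Dublin, Rome, London, Lagos, Rome, Oslo, Sydney
Removing duplicates leaves 6 unique value(s).

6 values:
Dublin
Lagos
London
Oslo
Rome
Sydney


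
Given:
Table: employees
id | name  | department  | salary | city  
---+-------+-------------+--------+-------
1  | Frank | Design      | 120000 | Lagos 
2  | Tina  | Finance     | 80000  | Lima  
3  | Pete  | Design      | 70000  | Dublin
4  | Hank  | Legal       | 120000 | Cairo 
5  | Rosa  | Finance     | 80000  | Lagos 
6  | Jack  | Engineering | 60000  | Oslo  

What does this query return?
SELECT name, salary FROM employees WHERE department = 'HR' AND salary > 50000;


Filtering: department = 'HR' AND salary > 50000
Matching: 0 rows

Empty result set (0 rows)


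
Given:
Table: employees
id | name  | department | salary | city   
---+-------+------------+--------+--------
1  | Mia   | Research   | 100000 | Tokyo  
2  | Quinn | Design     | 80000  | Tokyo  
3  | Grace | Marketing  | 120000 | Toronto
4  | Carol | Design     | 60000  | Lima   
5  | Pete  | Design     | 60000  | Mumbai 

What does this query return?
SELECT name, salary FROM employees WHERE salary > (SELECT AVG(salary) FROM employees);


Subquery: AVG(salary) = 84000.0
Filtering: salary > 84000.0
  Mia (100000) -> MATCH
  Grace (120000) -> MATCH


2 rows:
Mia, 100000
Grace, 120000


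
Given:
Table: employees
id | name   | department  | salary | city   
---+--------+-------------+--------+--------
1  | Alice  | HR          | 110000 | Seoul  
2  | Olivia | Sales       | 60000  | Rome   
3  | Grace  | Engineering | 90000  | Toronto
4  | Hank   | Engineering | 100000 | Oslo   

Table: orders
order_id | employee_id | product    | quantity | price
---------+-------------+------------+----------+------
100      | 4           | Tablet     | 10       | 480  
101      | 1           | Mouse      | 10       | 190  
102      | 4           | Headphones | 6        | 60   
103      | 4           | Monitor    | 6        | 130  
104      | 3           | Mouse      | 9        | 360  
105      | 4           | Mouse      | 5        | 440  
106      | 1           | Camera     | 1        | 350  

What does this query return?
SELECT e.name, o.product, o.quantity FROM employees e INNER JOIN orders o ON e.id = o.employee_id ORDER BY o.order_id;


Joining employees.id = orders.employee_id:
  employee Hank (id=4) -> order Tablet
  employee Alice (id=1) -> order Mouse
  employee Hank (id=4) -> order Headphones
  employee Hank (id=4) -> order Monitor
  employee Grace (id=3) -> order Mouse
  employee Hank (id=4) -> order Mouse
  employee Alice (id=1) -> order Camera


7 rows:
Hank, Tablet, 10
Alice, Mouse, 10
Hank, Headphones, 6
Hank, Monitor, 6
Grace, Mouse, 9
Hank, Mouse, 5
Alice, Camera, 1


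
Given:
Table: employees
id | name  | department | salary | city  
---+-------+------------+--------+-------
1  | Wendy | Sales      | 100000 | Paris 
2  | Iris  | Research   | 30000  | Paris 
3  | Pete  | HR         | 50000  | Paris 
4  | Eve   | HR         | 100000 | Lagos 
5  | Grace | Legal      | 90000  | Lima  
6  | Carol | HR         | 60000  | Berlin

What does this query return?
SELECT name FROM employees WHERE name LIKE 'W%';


LIKE 'W%' matches names starting with 'W'
Matching: 1

1 rows:
Wendy


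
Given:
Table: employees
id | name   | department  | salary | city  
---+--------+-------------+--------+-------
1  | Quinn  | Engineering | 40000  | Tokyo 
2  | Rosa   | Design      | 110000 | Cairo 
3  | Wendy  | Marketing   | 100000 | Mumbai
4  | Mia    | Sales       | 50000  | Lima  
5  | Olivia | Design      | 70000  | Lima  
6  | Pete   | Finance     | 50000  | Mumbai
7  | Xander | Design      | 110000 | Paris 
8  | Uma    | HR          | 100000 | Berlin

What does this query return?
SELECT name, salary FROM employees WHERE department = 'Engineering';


Filtering: department = 'Engineering'
Matching rows: 1

1 rows:
Quinn, 40000


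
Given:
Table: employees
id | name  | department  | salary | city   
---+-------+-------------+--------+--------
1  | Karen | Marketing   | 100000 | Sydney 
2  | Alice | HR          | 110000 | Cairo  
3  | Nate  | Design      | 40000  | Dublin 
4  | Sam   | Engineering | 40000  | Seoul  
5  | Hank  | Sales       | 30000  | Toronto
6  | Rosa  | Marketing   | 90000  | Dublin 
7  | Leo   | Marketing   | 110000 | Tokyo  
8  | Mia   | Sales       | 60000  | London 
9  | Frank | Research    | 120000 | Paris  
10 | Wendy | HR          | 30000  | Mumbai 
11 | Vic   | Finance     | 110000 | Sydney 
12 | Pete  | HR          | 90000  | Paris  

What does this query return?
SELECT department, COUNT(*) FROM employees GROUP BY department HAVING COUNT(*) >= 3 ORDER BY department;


Groups with count >= 3:
  HR: 3 -> PASS
  Marketing: 3 -> PASS
  Design: 1 -> filtered out
  Engineering: 1 -> filtered out
  Finance: 1 -> filtered out
  Research: 1 -> filtered out
  Sales: 2 -> filtered out


2 groups:
HR, 3
Marketing, 3


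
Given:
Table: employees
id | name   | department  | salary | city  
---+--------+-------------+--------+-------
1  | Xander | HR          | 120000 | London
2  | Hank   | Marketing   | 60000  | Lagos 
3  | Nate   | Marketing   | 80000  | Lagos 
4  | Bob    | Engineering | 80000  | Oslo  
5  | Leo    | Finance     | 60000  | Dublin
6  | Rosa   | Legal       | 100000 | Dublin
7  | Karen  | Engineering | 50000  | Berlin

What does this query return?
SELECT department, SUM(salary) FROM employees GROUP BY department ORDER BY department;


Summing salary within each department:
  Engineering: 80000 + 50000 = 130000
  Finance: 60000 = 60000
  HR: 120000 = 120000
  Legal: 100000 = 100000
  Marketing: 60000 + 80000 = 140000


5 groups:
Engineering, 130000
Finance, 60000
HR, 120000
Legal, 100000
Marketing, 140000


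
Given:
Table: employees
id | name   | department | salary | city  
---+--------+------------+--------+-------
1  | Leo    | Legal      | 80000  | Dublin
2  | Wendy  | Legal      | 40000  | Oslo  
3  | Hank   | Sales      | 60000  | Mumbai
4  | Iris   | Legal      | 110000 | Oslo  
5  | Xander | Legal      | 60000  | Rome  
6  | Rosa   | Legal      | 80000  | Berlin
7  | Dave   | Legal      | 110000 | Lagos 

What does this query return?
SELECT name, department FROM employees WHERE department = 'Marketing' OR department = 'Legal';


Filtering: department = 'Marketing' OR 'Legal'
Matching: 6 rows

6 rows:
Leo, Legal
Wendy, Legal
Iris, Legal
Xander, Legal
Rosa, Legal
Dave, Legal


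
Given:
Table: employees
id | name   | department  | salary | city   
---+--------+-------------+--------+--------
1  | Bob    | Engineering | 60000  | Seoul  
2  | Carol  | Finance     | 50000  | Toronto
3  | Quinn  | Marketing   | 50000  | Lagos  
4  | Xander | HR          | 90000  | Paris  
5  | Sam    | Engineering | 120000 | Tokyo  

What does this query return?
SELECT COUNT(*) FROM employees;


COUNT(*) counts all rows

5


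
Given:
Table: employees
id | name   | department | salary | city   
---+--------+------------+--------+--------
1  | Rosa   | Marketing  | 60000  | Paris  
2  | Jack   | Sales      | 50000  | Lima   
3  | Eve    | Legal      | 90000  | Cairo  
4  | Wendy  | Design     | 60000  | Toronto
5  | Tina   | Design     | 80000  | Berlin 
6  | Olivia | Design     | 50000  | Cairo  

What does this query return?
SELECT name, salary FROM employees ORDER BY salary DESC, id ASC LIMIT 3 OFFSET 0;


Sort by salary DESC (id ASC tiebreak), then skip 0 and take 3
Rows 1 through 3

3 rows:
Eve, 90000
Tina, 80000
Rosa, 60000


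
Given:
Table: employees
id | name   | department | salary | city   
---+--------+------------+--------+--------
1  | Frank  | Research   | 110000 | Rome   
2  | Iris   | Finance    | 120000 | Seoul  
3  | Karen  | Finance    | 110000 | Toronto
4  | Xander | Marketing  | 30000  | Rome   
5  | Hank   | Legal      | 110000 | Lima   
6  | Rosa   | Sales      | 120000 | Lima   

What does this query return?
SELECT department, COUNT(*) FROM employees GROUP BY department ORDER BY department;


Assigning each row to its department group:
  Frank -> Research
  Iris -> Finance
  Karen -> Finance
  Xander -> Marketing
  Hank -> Legal
  Rosa -> Sales


5 groups:
Finance, 2
Legal, 1
Marketing, 1
Research, 1
Sales, 1


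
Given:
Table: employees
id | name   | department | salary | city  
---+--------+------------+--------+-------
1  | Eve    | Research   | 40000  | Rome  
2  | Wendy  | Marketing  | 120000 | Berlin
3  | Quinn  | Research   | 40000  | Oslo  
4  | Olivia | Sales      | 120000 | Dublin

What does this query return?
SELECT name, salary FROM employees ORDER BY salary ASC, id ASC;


Sorting by salary ASC, then id ASC for ties

4 rows:
Eve, 40000
Quinn, 40000
Wendy, 120000
Olivia, 120000


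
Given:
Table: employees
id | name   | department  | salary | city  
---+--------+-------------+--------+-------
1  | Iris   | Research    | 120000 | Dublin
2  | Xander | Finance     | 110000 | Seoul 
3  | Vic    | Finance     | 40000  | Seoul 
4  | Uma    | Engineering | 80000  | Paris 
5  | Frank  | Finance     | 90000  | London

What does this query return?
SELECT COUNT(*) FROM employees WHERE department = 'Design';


Counting rows where department = 'Design'


0


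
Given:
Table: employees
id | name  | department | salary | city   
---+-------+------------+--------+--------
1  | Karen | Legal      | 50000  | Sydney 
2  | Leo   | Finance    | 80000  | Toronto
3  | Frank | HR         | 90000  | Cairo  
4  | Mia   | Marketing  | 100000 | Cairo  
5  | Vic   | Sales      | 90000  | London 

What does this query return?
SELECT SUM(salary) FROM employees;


SUM(salary) = 50000 + 80000 + 90000 + 100000 + 90000 = 410000

410000


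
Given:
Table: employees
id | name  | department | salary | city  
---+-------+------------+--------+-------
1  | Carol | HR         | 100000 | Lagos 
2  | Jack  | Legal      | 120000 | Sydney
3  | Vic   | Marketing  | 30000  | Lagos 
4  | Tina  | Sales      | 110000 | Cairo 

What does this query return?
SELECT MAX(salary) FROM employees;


Salaries: 100000, 120000, 30000, 110000
MAX = 120000

120000


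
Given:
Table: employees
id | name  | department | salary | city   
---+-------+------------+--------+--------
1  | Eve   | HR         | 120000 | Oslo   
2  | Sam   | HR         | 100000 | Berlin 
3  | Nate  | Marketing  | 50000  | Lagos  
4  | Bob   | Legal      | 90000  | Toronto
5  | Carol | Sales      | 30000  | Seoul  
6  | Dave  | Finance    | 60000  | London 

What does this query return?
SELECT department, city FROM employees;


Projecting columns: department, city

6 rows:
HR, Oslo
HR, Berlin
Marketing, Lagos
Legal, Toronto
Sales, Seoul
Finance, London


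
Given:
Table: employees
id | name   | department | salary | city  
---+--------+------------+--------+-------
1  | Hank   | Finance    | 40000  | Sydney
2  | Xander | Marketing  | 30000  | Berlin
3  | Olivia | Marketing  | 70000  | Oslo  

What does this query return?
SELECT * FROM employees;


SELECT * returns all 3 rows with all columns

3 rows:
1, Hank, Finance, 40000, Sydney
2, Xander, Marketing, 30000, Berlin
3, Olivia, Marketing, 70000, Oslo


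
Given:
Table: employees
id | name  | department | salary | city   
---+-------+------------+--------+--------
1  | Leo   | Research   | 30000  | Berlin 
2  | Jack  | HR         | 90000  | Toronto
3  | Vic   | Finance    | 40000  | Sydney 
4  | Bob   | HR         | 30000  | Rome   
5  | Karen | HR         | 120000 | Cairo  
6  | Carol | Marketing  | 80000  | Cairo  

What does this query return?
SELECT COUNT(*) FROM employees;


COUNT(*) counts all rows

6


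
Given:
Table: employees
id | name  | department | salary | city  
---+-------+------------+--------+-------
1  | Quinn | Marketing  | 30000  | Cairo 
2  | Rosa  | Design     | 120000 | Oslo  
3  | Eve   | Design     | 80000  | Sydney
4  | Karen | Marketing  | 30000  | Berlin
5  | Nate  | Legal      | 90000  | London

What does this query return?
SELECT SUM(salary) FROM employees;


SUM(salary) = 30000 + 120000 + 80000 + 30000 + 90000 = 350000

350000


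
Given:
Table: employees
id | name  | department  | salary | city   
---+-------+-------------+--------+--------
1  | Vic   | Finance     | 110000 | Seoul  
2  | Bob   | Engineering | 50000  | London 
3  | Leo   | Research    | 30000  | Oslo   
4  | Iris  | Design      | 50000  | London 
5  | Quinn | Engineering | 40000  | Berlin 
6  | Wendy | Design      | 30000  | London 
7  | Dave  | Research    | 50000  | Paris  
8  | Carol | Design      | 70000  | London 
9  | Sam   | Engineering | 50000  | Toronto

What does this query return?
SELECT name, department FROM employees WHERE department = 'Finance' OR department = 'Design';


Filtering: department = 'Finance' OR 'Design'
Matching: 4 rows

4 rows:
Vic, Finance
Iris, Design
Wendy, Design
Carol, Design


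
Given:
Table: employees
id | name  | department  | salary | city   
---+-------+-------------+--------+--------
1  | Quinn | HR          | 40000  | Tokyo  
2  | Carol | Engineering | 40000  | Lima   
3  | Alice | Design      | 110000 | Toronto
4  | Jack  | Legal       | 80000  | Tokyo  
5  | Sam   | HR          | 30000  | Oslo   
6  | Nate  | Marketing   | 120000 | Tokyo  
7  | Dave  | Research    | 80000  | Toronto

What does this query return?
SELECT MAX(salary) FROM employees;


Salaries: 40000, 40000, 110000, 80000, 30000, 120000, 80000
MAX = 120000

120000


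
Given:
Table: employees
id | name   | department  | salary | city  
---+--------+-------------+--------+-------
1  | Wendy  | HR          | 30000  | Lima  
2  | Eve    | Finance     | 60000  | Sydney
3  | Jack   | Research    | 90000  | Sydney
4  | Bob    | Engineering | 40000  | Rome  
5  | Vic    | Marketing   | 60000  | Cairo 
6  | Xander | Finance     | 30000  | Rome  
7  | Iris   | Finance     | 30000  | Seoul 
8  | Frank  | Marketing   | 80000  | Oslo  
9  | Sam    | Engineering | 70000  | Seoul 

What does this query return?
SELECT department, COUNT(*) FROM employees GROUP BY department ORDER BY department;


Assigning each row to its department group:
  Wendy -> HR
  Eve -> Finance
  Jack -> Research
  Bob -> Engineering
  Vic -> Marketing
  Xander -> Finance
  Iris -> Finance
  Frank -> Marketing
  Sam -> Engineering


5 groups:
Engineering, 2
Finance, 3
HR, 1
Marketing, 2
Research, 1


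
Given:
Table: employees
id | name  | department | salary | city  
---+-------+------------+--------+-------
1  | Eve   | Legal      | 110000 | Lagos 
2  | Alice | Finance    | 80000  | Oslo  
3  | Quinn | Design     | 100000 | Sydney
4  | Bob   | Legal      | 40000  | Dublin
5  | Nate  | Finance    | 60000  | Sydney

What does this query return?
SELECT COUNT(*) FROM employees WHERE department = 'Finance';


Counting rows where department = 'Finance'
  Alice -> MATCH
  Nate -> MATCH


2


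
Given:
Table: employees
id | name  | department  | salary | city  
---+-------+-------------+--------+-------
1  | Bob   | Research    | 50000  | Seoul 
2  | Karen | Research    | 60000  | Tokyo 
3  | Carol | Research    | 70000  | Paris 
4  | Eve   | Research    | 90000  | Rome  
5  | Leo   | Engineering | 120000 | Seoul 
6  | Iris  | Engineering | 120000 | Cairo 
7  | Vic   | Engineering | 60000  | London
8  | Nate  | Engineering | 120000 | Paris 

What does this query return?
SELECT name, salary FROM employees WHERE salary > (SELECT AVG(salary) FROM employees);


Subquery: AVG(salary) = 86250.0
Filtering: salary > 86250.0
  Eve (90000) -> MATCH
  Leo (120000) -> MATCH
  Iris (120000) -> MATCH
  Nate (120000) -> MATCH


4 rows:
Eve, 90000
Leo, 120000
Iris, 120000
Nate, 120000


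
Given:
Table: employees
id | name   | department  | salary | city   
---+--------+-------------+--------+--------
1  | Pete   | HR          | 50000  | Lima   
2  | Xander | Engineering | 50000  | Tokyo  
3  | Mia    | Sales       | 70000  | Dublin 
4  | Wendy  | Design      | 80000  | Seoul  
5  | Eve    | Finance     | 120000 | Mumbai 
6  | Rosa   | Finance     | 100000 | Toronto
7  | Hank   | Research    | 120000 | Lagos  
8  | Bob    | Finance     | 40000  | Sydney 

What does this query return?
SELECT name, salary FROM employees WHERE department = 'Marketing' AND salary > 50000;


Filtering: department = 'Marketing' AND salary > 50000
Matching: 0 rows

Empty result set (0 rows)


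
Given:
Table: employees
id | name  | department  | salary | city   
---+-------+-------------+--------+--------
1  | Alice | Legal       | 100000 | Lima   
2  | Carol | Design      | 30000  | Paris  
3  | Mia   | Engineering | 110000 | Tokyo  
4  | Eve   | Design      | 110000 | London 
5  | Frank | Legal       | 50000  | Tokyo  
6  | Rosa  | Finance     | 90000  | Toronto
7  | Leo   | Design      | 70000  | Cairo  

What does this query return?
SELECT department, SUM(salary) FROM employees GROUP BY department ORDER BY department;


Summing salary within each department:
  Design: 30000 + 110000 + 70000 = 210000
  Engineering: 110000 = 110000
  Finance: 90000 = 90000
  Legal: 100000 + 50000 = 150000


4 groups:
Design, 210000
Engineering, 110000
Finance, 90000
Legal, 150000


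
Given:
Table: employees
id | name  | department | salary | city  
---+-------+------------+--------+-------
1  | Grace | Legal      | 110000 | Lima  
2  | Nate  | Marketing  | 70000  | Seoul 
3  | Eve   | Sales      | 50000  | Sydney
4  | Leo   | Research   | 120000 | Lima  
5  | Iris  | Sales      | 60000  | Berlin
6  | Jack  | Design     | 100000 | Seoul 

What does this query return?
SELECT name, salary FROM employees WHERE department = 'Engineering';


Filtering: department = 'Engineering'
Matching rows: 0

Empty result set (0 rows)


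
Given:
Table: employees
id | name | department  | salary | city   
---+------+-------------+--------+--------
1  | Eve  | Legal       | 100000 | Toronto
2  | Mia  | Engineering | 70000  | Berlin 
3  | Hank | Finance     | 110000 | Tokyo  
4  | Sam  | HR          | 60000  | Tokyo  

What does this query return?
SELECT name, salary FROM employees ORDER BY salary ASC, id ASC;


Sorting by salary ASC, then id ASC for ties

4 rows:
Sam, 60000
Mia, 70000
Eve, 100000
Hank, 110000


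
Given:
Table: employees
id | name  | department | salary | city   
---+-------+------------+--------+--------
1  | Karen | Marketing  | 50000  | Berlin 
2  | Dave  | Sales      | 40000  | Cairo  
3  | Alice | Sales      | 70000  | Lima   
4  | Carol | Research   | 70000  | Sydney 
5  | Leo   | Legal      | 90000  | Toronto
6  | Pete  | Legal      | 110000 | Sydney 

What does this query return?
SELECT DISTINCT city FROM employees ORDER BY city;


All 'city' values (row order): Berlin, Cairo, Lima, Sydney, Toronto, Sydney
Removing duplicates leaves 5 unique value(s).

5 values:
Berlin
Cairo
Lima
Sydney
Toronto


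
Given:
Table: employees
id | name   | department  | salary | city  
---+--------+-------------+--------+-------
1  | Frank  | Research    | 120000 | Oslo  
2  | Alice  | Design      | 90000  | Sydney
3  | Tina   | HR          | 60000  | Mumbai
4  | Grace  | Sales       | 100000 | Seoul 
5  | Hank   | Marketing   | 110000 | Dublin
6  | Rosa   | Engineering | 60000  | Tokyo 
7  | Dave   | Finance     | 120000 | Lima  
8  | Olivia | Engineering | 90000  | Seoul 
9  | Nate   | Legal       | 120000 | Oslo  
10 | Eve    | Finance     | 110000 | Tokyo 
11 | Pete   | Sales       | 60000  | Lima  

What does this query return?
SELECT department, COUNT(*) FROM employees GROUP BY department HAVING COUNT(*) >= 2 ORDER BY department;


Groups with count >= 2:
  Engineering: 2 -> PASS
  Finance: 2 -> PASS
  Sales: 2 -> PASS
  Design: 1 -> filtered out
  HR: 1 -> filtered out
  Legal: 1 -> filtered out
  Marketing: 1 -> filtered out
  Research: 1 -> filtered out


3 groups:
Engineering, 2
Finance, 2
Sales, 2


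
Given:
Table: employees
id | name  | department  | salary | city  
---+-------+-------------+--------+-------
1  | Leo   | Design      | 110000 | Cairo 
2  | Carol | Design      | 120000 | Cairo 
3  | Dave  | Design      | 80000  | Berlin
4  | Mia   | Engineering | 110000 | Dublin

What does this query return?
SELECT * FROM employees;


SELECT * returns all 4 rows with all columns

4 rows:
1, Leo, Design, 110000, Cairo
2, Carol, Design, 120000, Cairo
3, Dave, Design, 80000, Berlin
4, Mia, Engineering, 110000, Dublin


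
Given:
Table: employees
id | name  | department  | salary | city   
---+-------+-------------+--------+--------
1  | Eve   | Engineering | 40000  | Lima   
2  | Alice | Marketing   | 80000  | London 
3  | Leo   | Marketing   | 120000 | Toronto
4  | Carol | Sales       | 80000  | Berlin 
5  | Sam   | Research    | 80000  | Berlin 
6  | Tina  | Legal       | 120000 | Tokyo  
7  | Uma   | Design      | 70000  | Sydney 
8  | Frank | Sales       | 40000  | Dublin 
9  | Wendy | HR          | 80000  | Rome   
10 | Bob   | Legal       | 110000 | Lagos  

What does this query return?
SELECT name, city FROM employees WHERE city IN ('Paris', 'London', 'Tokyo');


Filtering: city IN ('Paris', 'London', 'Tokyo')
Matching: 2 rows

2 rows:
Alice, London
Tina, Tokyo


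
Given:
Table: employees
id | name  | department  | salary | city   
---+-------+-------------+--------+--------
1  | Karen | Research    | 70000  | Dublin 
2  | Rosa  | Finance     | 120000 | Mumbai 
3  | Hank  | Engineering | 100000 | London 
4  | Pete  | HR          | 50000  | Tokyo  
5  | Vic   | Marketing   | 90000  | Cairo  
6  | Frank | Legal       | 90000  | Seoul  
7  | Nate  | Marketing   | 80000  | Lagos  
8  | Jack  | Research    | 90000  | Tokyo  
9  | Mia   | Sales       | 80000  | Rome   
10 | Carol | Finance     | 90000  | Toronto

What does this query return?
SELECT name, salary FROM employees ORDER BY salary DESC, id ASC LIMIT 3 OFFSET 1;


Sort by salary DESC (id ASC tiebreak), then skip 1 and take 3
Rows 2 through 4

3 rows:
Hank, 100000
Vic, 90000
Frank, 90000


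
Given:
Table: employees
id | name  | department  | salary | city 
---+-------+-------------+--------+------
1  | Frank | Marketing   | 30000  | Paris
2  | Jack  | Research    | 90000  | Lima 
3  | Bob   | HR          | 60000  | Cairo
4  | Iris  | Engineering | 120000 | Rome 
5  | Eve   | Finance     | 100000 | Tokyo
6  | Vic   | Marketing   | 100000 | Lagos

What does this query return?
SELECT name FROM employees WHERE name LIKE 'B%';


LIKE 'B%' matches names starting with 'B'
Matching: 1

1 rows:
Bob


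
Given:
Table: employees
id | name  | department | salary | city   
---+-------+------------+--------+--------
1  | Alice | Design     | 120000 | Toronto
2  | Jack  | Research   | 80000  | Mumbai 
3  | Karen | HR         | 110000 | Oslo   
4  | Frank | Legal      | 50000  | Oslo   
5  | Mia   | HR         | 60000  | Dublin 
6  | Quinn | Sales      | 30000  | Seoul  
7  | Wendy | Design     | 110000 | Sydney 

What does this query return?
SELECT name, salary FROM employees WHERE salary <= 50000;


Filtering: salary <= 50000
Matching: 2 rows

2 rows:
Frank, 50000
Quinn, 30000


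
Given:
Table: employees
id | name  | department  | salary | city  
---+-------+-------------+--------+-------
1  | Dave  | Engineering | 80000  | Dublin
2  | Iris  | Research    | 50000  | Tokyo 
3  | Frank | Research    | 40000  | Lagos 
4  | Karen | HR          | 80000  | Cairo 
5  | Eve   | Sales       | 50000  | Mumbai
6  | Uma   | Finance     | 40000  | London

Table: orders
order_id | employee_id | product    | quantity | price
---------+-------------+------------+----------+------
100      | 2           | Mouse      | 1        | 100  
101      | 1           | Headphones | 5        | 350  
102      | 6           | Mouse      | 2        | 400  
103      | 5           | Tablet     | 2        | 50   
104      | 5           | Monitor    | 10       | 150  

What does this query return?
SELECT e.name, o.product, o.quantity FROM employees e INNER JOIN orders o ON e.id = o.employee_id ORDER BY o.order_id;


Joining employees.id = orders.employee_id:
  employee Iris (id=2) -> order Mouse
  employee Dave (id=1) -> order Headphones
  employee Uma (id=6) -> order Mouse
  employee Eve (id=5) -> order Tablet
  employee Eve (id=5) -> order Monitor


5 rows:
Iris, Mouse, 1
Dave, Headphones, 5
Uma, Mouse, 2
Eve, Tablet, 2
Eve, Monitor, 10


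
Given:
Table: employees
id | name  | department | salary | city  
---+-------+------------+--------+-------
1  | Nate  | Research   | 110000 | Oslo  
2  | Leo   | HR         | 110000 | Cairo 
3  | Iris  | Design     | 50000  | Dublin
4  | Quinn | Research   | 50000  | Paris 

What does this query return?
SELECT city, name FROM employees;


Projecting columns: city, name

4 rows:
Oslo, Nate
Cairo, Leo
Dublin, Iris
Paris, Quinn
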